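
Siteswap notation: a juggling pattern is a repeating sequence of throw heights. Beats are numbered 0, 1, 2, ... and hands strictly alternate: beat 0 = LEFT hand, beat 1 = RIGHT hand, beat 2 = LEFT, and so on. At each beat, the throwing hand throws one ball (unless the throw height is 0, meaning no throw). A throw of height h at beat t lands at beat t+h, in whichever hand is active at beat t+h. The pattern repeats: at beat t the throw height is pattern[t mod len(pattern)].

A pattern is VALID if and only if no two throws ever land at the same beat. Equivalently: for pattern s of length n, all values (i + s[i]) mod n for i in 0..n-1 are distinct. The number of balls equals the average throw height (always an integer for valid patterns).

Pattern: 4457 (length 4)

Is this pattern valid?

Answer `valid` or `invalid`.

Answer: valid

Derivation:
i=0: (i + s[i]) mod n = (0 + 4) mod 4 = 0
i=1: (i + s[i]) mod n = (1 + 4) mod 4 = 1
i=2: (i + s[i]) mod n = (2 + 5) mod 4 = 3
i=3: (i + s[i]) mod n = (3 + 7) mod 4 = 2
Residues: [0, 1, 3, 2], distinct: True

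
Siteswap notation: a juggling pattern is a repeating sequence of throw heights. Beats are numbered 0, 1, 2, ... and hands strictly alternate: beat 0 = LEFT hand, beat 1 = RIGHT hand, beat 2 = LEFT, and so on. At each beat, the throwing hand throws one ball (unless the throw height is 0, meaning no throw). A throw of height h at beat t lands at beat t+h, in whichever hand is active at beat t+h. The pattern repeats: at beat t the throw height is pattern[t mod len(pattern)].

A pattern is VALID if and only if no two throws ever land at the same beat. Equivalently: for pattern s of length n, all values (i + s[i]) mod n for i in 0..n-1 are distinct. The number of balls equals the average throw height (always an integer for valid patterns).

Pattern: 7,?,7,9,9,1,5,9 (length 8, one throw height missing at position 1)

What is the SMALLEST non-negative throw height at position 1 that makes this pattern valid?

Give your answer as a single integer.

Answer: 1

Derivation:
i=0: (0 + 7) mod 8 = 7
i=1: s[i]=? (unknown)
i=2: (2 + 7) mod 8 = 1
i=3: (3 + 9) mod 8 = 4
i=4: (4 + 9) mod 8 = 5
i=5: (5 + 1) mod 8 = 6
i=6: (6 + 5) mod 8 = 3
i=7: (7 + 9) mod 8 = 0
Known residues: [0, 1, 3, 4, 5, 6, 7]; need a permutation of 0..7, so missing residue r = 2
Need (1 + s) mod 8 = 2; smallest s = (2 - 1) mod 8 = 1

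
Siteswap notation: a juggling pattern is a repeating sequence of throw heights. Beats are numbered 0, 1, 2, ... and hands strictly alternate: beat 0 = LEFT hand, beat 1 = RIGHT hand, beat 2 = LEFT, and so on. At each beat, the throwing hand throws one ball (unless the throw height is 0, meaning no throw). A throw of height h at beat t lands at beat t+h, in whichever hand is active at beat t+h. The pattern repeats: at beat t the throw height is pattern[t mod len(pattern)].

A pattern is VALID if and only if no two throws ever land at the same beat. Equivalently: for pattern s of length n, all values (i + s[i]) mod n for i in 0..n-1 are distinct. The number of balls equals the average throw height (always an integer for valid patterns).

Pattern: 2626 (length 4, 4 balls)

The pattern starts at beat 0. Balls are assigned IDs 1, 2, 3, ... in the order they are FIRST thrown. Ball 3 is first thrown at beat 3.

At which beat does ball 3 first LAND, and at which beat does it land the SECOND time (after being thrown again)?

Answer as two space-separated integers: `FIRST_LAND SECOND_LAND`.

Answer: 9 15

Derivation:
Beat 0 (L): throw ball1 h=2 -> lands@2:L; in-air after throw: [b1@2:L]
Beat 1 (R): throw ball2 h=6 -> lands@7:R; in-air after throw: [b1@2:L b2@7:R]
Beat 2 (L): throw ball1 h=2 -> lands@4:L; in-air after throw: [b1@4:L b2@7:R]
Beat 3 (R): throw ball3 h=6 -> lands@9:R; in-air after throw: [b1@4:L b2@7:R b3@9:R]
Beat 4 (L): throw ball1 h=2 -> lands@6:L; in-air after throw: [b1@6:L b2@7:R b3@9:R]
Beat 5 (R): throw ball4 h=6 -> lands@11:R; in-air after throw: [b1@6:L b2@7:R b3@9:R b4@11:R]
Beat 6 (L): throw ball1 h=2 -> lands@8:L; in-air after throw: [b2@7:R b1@8:L b3@9:R b4@11:R]
Beat 7 (R): throw ball2 h=6 -> lands@13:R; in-air after throw: [b1@8:L b3@9:R b4@11:R b2@13:R]
Beat 8 (L): throw ball1 h=2 -> lands@10:L; in-air after throw: [b3@9:R b1@10:L b4@11:R b2@13:R]
Beat 9 (R): throw ball3 h=6 -> lands@15:R; in-air after throw: [b1@10:L b4@11:R b2@13:R b3@15:R]
Beat 10 (L): throw ball1 h=2 -> lands@12:L; in-air after throw: [b4@11:R b1@12:L b2@13:R b3@15:R]
Beat 11 (R): throw ball4 h=6 -> lands@17:R; in-air after throw: [b1@12:L b2@13:R b3@15:R b4@17:R]
Beat 12 (L): throw ball1 h=2 -> lands@14:L; in-air after throw: [b2@13:R b1@14:L b3@15:R b4@17:R]
Beat 13 (R): throw ball2 h=6 -> lands@19:R; in-air after throw: [b1@14:L b3@15:R b4@17:R b2@19:R]
Beat 14 (L): throw ball1 h=2 -> lands@16:L; in-air after throw: [b3@15:R b1@16:L b4@17:R b2@19:R]
Beat 15 (R): throw ball3 h=6 -> lands@21:R; in-air after throw: [b1@16:L b4@17:R b2@19:R b3@21:R]
Ball 3: thrown@3 h=6 -> first land @9; rethrown@9 h=6 -> second land @15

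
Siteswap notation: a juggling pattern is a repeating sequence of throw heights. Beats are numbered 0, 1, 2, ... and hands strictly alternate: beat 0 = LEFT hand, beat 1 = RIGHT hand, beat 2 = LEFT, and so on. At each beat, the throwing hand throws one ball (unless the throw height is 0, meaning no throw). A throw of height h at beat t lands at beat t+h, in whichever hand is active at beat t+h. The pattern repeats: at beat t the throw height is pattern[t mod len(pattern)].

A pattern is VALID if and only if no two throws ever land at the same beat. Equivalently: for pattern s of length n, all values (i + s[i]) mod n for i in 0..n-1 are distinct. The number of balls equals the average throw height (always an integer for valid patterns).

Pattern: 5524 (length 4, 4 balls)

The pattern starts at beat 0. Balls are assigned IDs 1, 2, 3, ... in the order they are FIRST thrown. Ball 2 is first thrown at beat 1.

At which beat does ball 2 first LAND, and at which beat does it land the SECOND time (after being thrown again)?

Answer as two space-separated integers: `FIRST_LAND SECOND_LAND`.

Answer: 6 8

Derivation:
Beat 0 (L): throw ball1 h=5 -> lands@5:R; in-air after throw: [b1@5:R]
Beat 1 (R): throw ball2 h=5 -> lands@6:L; in-air after throw: [b1@5:R b2@6:L]
Beat 2 (L): throw ball3 h=2 -> lands@4:L; in-air after throw: [b3@4:L b1@5:R b2@6:L]
Beat 3 (R): throw ball4 h=4 -> lands@7:R; in-air after throw: [b3@4:L b1@5:R b2@6:L b4@7:R]
Beat 4 (L): throw ball3 h=5 -> lands@9:R; in-air after throw: [b1@5:R b2@6:L b4@7:R b3@9:R]
Beat 5 (R): throw ball1 h=5 -> lands@10:L; in-air after throw: [b2@6:L b4@7:R b3@9:R b1@10:L]
Beat 6 (L): throw ball2 h=2 -> lands@8:L; in-air after throw: [b4@7:R b2@8:L b3@9:R b1@10:L]
Beat 7 (R): throw ball4 h=4 -> lands@11:R; in-air after throw: [b2@8:L b3@9:R b1@10:L b4@11:R]
Beat 8 (L): throw ball2 h=5 -> lands@13:R; in-air after throw: [b3@9:R b1@10:L b4@11:R b2@13:R]
Ball 2: thrown@1 h=5 -> first land @6; rethrown@6 h=2 -> second land @8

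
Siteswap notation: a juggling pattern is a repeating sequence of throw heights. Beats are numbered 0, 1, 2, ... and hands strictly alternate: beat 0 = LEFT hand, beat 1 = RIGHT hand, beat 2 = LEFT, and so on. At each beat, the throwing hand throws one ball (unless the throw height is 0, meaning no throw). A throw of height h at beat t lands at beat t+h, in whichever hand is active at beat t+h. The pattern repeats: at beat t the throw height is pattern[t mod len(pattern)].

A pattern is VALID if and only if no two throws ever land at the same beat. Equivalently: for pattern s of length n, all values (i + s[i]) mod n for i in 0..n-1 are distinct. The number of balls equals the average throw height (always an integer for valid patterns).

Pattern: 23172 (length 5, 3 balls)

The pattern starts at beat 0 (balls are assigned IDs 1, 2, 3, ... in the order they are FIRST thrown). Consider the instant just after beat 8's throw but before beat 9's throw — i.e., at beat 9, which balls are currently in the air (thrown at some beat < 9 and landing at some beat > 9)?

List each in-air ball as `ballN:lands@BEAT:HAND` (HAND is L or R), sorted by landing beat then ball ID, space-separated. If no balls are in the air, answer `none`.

Beat 0 (L): throw ball1 h=2 -> lands@2:L; in-air after throw: [b1@2:L]
Beat 1 (R): throw ball2 h=3 -> lands@4:L; in-air after throw: [b1@2:L b2@4:L]
Beat 2 (L): throw ball1 h=1 -> lands@3:R; in-air after throw: [b1@3:R b2@4:L]
Beat 3 (R): throw ball1 h=7 -> lands@10:L; in-air after throw: [b2@4:L b1@10:L]
Beat 4 (L): throw ball2 h=2 -> lands@6:L; in-air after throw: [b2@6:L b1@10:L]
Beat 5 (R): throw ball3 h=2 -> lands@7:R; in-air after throw: [b2@6:L b3@7:R b1@10:L]
Beat 6 (L): throw ball2 h=3 -> lands@9:R; in-air after throw: [b3@7:R b2@9:R b1@10:L]
Beat 7 (R): throw ball3 h=1 -> lands@8:L; in-air after throw: [b3@8:L b2@9:R b1@10:L]
Beat 8 (L): throw ball3 h=7 -> lands@15:R; in-air after throw: [b2@9:R b1@10:L b3@15:R]
Beat 9 (R): throw ball2 h=2 -> lands@11:R; in-air after throw: [b1@10:L b2@11:R b3@15:R]

Answer: ball1:lands@10:L ball3:lands@15:R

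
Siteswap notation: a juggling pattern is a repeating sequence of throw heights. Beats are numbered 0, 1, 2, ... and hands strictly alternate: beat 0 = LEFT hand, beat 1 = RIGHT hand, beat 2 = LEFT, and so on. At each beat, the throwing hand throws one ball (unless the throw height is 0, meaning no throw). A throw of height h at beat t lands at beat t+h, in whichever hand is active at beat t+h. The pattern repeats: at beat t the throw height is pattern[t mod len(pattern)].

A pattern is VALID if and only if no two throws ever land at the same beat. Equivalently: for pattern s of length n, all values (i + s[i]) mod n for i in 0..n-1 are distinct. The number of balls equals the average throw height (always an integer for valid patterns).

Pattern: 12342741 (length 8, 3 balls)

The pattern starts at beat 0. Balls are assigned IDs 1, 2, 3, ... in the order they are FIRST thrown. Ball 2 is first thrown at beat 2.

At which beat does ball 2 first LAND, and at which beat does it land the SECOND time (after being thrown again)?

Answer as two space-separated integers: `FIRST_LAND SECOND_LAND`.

Answer: 5 12

Derivation:
Beat 0 (L): throw ball1 h=1 -> lands@1:R; in-air after throw: [b1@1:R]
Beat 1 (R): throw ball1 h=2 -> lands@3:R; in-air after throw: [b1@3:R]
Beat 2 (L): throw ball2 h=3 -> lands@5:R; in-air after throw: [b1@3:R b2@5:R]
Beat 3 (R): throw ball1 h=4 -> lands@7:R; in-air after throw: [b2@5:R b1@7:R]
Beat 4 (L): throw ball3 h=2 -> lands@6:L; in-air after throw: [b2@5:R b3@6:L b1@7:R]
Beat 5 (R): throw ball2 h=7 -> lands@12:L; in-air after throw: [b3@6:L b1@7:R b2@12:L]
Beat 6 (L): throw ball3 h=4 -> lands@10:L; in-air after throw: [b1@7:R b3@10:L b2@12:L]
Beat 7 (R): throw ball1 h=1 -> lands@8:L; in-air after throw: [b1@8:L b3@10:L b2@12:L]
Beat 8 (L): throw ball1 h=1 -> lands@9:R; in-air after throw: [b1@9:R b3@10:L b2@12:L]
Beat 9 (R): throw ball1 h=2 -> lands@11:R; in-air after throw: [b3@10:L b1@11:R b2@12:L]
Beat 10 (L): throw ball3 h=3 -> lands@13:R; in-air after throw: [b1@11:R b2@12:L b3@13:R]
Beat 11 (R): throw ball1 h=4 -> lands@15:R; in-air after throw: [b2@12:L b3@13:R b1@15:R]
Beat 12 (L): throw ball2 h=2 -> lands@14:L; in-air after throw: [b3@13:R b2@14:L b1@15:R]
Ball 2: thrown@2 h=3 -> first land @5; rethrown@5 h=7 -> second land @12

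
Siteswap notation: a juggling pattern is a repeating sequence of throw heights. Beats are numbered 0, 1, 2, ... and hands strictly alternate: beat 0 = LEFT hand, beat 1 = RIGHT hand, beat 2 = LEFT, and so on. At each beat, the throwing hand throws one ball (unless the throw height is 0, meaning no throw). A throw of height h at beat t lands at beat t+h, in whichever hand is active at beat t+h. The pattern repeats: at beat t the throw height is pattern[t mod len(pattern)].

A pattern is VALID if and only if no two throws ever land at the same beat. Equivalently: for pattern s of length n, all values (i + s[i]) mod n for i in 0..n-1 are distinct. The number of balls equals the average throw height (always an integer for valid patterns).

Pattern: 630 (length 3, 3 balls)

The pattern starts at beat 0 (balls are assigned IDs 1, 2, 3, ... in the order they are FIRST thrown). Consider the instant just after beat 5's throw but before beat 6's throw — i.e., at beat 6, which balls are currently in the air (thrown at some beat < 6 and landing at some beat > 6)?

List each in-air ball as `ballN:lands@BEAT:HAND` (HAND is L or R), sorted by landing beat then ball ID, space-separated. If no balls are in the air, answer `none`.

Answer: ball2:lands@7:R ball3:lands@9:R

Derivation:
Beat 0 (L): throw ball1 h=6 -> lands@6:L; in-air after throw: [b1@6:L]
Beat 1 (R): throw ball2 h=3 -> lands@4:L; in-air after throw: [b2@4:L b1@6:L]
Beat 3 (R): throw ball3 h=6 -> lands@9:R; in-air after throw: [b2@4:L b1@6:L b3@9:R]
Beat 4 (L): throw ball2 h=3 -> lands@7:R; in-air after throw: [b1@6:L b2@7:R b3@9:R]
Beat 6 (L): throw ball1 h=6 -> lands@12:L; in-air after throw: [b2@7:R b3@9:R b1@12:L]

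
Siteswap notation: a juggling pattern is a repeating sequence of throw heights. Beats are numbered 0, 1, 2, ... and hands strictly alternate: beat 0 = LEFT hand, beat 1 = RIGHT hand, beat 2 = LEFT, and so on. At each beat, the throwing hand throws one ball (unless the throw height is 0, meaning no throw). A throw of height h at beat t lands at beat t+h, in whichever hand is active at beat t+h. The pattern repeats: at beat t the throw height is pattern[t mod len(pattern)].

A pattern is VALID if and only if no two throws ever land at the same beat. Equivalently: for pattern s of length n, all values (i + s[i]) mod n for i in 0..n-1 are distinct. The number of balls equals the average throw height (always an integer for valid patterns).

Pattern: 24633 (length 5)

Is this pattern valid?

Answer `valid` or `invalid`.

Answer: invalid

Derivation:
i=0: (i + s[i]) mod n = (0 + 2) mod 5 = 2
i=1: (i + s[i]) mod n = (1 + 4) mod 5 = 0
i=2: (i + s[i]) mod n = (2 + 6) mod 5 = 3
i=3: (i + s[i]) mod n = (3 + 3) mod 5 = 1
i=4: (i + s[i]) mod n = (4 + 3) mod 5 = 2
Residues: [2, 0, 3, 1, 2], distinct: False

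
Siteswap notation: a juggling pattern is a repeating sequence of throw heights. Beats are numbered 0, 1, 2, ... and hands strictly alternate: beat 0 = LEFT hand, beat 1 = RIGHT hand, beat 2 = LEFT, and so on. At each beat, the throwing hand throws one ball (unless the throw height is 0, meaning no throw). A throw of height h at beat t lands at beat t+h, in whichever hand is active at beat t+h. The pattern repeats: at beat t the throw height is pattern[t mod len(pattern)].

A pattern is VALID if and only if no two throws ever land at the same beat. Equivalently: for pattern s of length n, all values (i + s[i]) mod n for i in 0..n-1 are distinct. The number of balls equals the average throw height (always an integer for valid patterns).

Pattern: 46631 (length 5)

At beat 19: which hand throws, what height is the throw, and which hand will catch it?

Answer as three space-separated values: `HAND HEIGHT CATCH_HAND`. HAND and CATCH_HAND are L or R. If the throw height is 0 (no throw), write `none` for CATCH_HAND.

Answer: R 1 L

Derivation:
Beat 19: 19 mod 2 = 1, so hand = R
Throw height = pattern[19 mod 5] = pattern[4] = 1
Lands at beat 19+1=20, 20 mod 2 = 0, so catch hand = L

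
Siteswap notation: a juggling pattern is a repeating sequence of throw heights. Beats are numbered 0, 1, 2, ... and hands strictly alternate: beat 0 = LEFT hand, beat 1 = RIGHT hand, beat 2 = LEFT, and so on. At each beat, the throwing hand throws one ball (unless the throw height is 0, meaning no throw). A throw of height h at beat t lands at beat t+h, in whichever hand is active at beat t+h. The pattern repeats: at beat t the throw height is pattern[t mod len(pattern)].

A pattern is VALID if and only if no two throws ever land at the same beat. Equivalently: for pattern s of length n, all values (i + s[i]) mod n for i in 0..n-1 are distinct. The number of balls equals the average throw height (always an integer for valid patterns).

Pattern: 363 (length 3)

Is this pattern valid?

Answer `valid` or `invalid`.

Answer: valid

Derivation:
i=0: (i + s[i]) mod n = (0 + 3) mod 3 = 0
i=1: (i + s[i]) mod n = (1 + 6) mod 3 = 1
i=2: (i + s[i]) mod n = (2 + 3) mod 3 = 2
Residues: [0, 1, 2], distinct: True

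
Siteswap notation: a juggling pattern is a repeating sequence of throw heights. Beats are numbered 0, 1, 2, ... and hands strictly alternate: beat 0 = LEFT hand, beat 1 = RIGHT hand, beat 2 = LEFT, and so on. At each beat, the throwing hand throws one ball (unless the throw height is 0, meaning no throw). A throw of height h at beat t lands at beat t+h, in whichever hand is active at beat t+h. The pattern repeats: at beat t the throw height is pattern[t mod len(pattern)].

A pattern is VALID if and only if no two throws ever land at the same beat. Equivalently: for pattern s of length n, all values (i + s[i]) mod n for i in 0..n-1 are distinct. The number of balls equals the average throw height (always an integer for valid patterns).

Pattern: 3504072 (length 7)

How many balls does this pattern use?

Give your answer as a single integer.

Pattern = [3, 5, 0, 4, 0, 7, 2], length n = 7
  position 0: throw height = 3, running sum = 3
  position 1: throw height = 5, running sum = 8
  position 2: throw height = 0, running sum = 8
  position 3: throw height = 4, running sum = 12
  position 4: throw height = 0, running sum = 12
  position 5: throw height = 7, running sum = 19
  position 6: throw height = 2, running sum = 21
Total sum = 21; balls = sum / n = 21 / 7 = 3

Answer: 3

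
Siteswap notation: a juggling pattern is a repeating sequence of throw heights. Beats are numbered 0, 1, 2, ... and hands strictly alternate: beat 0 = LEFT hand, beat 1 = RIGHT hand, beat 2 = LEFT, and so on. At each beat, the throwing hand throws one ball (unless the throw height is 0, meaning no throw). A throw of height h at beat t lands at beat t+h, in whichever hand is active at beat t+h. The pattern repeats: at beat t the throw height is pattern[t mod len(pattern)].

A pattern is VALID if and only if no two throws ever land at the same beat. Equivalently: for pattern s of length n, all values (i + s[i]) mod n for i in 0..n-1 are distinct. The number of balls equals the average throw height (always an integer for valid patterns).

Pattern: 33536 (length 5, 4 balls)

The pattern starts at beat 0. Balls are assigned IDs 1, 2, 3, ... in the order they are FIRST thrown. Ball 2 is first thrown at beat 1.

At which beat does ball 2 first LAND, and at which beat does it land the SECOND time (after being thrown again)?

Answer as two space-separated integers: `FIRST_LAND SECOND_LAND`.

Answer: 4 10

Derivation:
Beat 0 (L): throw ball1 h=3 -> lands@3:R; in-air after throw: [b1@3:R]
Beat 1 (R): throw ball2 h=3 -> lands@4:L; in-air after throw: [b1@3:R b2@4:L]
Beat 2 (L): throw ball3 h=5 -> lands@7:R; in-air after throw: [b1@3:R b2@4:L b3@7:R]
Beat 3 (R): throw ball1 h=3 -> lands@6:L; in-air after throw: [b2@4:L b1@6:L b3@7:R]
Beat 4 (L): throw ball2 h=6 -> lands@10:L; in-air after throw: [b1@6:L b3@7:R b2@10:L]
Beat 5 (R): throw ball4 h=3 -> lands@8:L; in-air after throw: [b1@6:L b3@7:R b4@8:L b2@10:L]
Beat 6 (L): throw ball1 h=3 -> lands@9:R; in-air after throw: [b3@7:R b4@8:L b1@9:R b2@10:L]
Beat 7 (R): throw ball3 h=5 -> lands@12:L; in-air after throw: [b4@8:L b1@9:R b2@10:L b3@12:L]
Beat 8 (L): throw ball4 h=3 -> lands@11:R; in-air after throw: [b1@9:R b2@10:L b4@11:R b3@12:L]
Beat 9 (R): throw ball1 h=6 -> lands@15:R; in-air after throw: [b2@10:L b4@11:R b3@12:L b1@15:R]
Beat 10 (L): throw ball2 h=3 -> lands@13:R; in-air after throw: [b4@11:R b3@12:L b2@13:R b1@15:R]
Ball 2: thrown@1 h=3 -> first land @4; rethrown@4 h=6 -> second land @10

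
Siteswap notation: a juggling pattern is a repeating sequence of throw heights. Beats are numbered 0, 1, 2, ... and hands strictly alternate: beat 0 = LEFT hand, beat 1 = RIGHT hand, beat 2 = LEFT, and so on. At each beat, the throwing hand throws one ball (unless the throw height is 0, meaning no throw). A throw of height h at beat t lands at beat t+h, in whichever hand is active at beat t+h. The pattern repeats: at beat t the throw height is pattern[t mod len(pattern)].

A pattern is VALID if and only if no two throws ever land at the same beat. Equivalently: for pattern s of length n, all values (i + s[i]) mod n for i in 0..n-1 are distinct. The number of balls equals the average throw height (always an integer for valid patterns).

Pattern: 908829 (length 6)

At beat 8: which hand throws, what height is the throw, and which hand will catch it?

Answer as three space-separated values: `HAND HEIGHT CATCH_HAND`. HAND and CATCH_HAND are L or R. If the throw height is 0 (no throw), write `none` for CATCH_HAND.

Beat 8: 8 mod 2 = 0, so hand = L
Throw height = pattern[8 mod 6] = pattern[2] = 8
Lands at beat 8+8=16, 16 mod 2 = 0, so catch hand = L

Answer: L 8 L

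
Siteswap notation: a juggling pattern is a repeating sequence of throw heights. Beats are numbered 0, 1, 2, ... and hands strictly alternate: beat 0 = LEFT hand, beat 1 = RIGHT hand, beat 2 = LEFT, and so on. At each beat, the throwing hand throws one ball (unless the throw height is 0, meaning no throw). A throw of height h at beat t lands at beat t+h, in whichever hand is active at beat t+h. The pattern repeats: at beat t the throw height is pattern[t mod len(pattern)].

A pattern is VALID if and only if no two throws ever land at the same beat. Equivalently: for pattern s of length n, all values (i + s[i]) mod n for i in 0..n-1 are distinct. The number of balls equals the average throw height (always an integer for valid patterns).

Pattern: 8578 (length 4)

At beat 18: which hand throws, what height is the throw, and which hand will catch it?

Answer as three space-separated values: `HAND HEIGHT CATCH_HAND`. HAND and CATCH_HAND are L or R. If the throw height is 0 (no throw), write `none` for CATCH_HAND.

Beat 18: 18 mod 2 = 0, so hand = L
Throw height = pattern[18 mod 4] = pattern[2] = 7
Lands at beat 18+7=25, 25 mod 2 = 1, so catch hand = R

Answer: L 7 R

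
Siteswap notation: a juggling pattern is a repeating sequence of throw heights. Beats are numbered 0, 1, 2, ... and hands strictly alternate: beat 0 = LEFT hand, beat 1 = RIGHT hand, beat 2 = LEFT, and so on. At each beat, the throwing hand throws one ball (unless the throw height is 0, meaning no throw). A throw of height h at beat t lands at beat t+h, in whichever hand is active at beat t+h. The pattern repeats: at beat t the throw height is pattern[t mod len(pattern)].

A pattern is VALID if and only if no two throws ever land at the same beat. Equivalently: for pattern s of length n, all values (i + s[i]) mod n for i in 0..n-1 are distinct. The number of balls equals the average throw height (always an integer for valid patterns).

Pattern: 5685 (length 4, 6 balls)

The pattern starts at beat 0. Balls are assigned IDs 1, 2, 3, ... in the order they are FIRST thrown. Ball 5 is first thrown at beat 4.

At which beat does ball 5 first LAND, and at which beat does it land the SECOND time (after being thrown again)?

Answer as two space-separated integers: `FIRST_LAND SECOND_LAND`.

Beat 0 (L): throw ball1 h=5 -> lands@5:R; in-air after throw: [b1@5:R]
Beat 1 (R): throw ball2 h=6 -> lands@7:R; in-air after throw: [b1@5:R b2@7:R]
Beat 2 (L): throw ball3 h=8 -> lands@10:L; in-air after throw: [b1@5:R b2@7:R b3@10:L]
Beat 3 (R): throw ball4 h=5 -> lands@8:L; in-air after throw: [b1@5:R b2@7:R b4@8:L b3@10:L]
Beat 4 (L): throw ball5 h=5 -> lands@9:R; in-air after throw: [b1@5:R b2@7:R b4@8:L b5@9:R b3@10:L]
Beat 5 (R): throw ball1 h=6 -> lands@11:R; in-air after throw: [b2@7:R b4@8:L b5@9:R b3@10:L b1@11:R]
Beat 6 (L): throw ball6 h=8 -> lands@14:L; in-air after throw: [b2@7:R b4@8:L b5@9:R b3@10:L b1@11:R b6@14:L]
Beat 7 (R): throw ball2 h=5 -> lands@12:L; in-air after throw: [b4@8:L b5@9:R b3@10:L b1@11:R b2@12:L b6@14:L]
Beat 8 (L): throw ball4 h=5 -> lands@13:R; in-air after throw: [b5@9:R b3@10:L b1@11:R b2@12:L b4@13:R b6@14:L]
Beat 9 (R): throw ball5 h=6 -> lands@15:R; in-air after throw: [b3@10:L b1@11:R b2@12:L b4@13:R b6@14:L b5@15:R]
Beat 10 (L): throw ball3 h=8 -> lands@18:L; in-air after throw: [b1@11:R b2@12:L b4@13:R b6@14:L b5@15:R b3@18:L]
Beat 11 (R): throw ball1 h=5 -> lands@16:L; in-air after throw: [b2@12:L b4@13:R b6@14:L b5@15:R b1@16:L b3@18:L]
Beat 12 (L): throw ball2 h=5 -> lands@17:R; in-air after throw: [b4@13:R b6@14:L b5@15:R b1@16:L b2@17:R b3@18:L]
Beat 13 (R): throw ball4 h=6 -> lands@19:R; in-air after throw: [b6@14:L b5@15:R b1@16:L b2@17:R b3@18:L b4@19:R]
Beat 14 (L): throw ball6 h=8 -> lands@22:L; in-air after throw: [b5@15:R b1@16:L b2@17:R b3@18:L b4@19:R b6@22:L]
Beat 15 (R): throw ball5 h=5 -> lands@20:L; in-air after throw: [b1@16:L b2@17:R b3@18:L b4@19:R b5@20:L b6@22:L]
Ball 5: thrown@4 h=5 -> first land @9; rethrown@9 h=6 -> second land @15

Answer: 9 15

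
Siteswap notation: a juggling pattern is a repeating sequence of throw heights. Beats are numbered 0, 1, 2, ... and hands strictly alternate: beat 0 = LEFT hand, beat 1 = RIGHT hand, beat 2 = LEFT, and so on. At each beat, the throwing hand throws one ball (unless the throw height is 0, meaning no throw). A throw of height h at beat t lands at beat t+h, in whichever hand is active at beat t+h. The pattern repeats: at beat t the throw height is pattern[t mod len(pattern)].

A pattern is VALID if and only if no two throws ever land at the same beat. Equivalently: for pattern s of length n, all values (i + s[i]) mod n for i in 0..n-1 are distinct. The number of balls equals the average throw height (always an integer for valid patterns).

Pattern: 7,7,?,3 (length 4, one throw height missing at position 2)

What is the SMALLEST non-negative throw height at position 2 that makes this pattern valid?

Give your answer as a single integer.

Answer: 3

Derivation:
i=0: (0 + 7) mod 4 = 3
i=1: (1 + 7) mod 4 = 0
i=2: s[i]=? (unknown)
i=3: (3 + 3) mod 4 = 2
Known residues: [0, 2, 3]; need a permutation of 0..3, so missing residue r = 1
Need (2 + s) mod 4 = 1; smallest s = (1 - 2) mod 4 = 3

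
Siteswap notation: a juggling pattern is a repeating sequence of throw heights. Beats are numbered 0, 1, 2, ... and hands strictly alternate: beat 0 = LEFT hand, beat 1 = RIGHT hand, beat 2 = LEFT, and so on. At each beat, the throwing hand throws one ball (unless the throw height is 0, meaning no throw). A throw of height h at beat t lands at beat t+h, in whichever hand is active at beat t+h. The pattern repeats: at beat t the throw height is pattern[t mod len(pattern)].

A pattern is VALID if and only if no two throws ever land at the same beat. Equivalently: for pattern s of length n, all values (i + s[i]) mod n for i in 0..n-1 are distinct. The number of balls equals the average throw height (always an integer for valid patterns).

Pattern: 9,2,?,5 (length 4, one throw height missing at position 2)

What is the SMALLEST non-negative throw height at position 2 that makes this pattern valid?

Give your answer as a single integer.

Answer: 0

Derivation:
i=0: (0 + 9) mod 4 = 1
i=1: (1 + 2) mod 4 = 3
i=2: s[i]=? (unknown)
i=3: (3 + 5) mod 4 = 0
Known residues: [0, 1, 3]; need a permutation of 0..3, so missing residue r = 2
Need (2 + s) mod 4 = 2; smallest s = (2 - 2) mod 4 = 0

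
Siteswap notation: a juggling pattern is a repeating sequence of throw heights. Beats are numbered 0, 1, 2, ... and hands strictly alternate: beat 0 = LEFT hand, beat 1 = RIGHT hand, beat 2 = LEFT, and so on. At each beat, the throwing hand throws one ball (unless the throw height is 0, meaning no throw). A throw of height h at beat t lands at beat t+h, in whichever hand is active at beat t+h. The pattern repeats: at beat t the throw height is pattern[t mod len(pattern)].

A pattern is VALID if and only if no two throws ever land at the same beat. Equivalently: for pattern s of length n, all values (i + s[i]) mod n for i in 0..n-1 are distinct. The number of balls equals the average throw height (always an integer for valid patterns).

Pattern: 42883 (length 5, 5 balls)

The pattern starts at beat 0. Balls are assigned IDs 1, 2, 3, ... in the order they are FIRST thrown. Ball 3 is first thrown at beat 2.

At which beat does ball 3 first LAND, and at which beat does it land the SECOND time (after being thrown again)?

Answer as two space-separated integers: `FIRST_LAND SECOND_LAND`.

Answer: 10 14

Derivation:
Beat 0 (L): throw ball1 h=4 -> lands@4:L; in-air after throw: [b1@4:L]
Beat 1 (R): throw ball2 h=2 -> lands@3:R; in-air after throw: [b2@3:R b1@4:L]
Beat 2 (L): throw ball3 h=8 -> lands@10:L; in-air after throw: [b2@3:R b1@4:L b3@10:L]
Beat 3 (R): throw ball2 h=8 -> lands@11:R; in-air after throw: [b1@4:L b3@10:L b2@11:R]
Beat 4 (L): throw ball1 h=3 -> lands@7:R; in-air after throw: [b1@7:R b3@10:L b2@11:R]
Beat 5 (R): throw ball4 h=4 -> lands@9:R; in-air after throw: [b1@7:R b4@9:R b3@10:L b2@11:R]
Beat 6 (L): throw ball5 h=2 -> lands@8:L; in-air after throw: [b1@7:R b5@8:L b4@9:R b3@10:L b2@11:R]
Beat 7 (R): throw ball1 h=8 -> lands@15:R; in-air after throw: [b5@8:L b4@9:R b3@10:L b2@11:R b1@15:R]
Beat 8 (L): throw ball5 h=8 -> lands@16:L; in-air after throw: [b4@9:R b3@10:L b2@11:R b1@15:R b5@16:L]
Beat 9 (R): throw ball4 h=3 -> lands@12:L; in-air after throw: [b3@10:L b2@11:R b4@12:L b1@15:R b5@16:L]
Beat 10 (L): throw ball3 h=4 -> lands@14:L; in-air after throw: [b2@11:R b4@12:L b3@14:L b1@15:R b5@16:L]
Beat 11 (R): throw ball2 h=2 -> lands@13:R; in-air after throw: [b4@12:L b2@13:R b3@14:L b1@15:R b5@16:L]
Beat 12 (L): throw ball4 h=8 -> lands@20:L; in-air after throw: [b2@13:R b3@14:L b1@15:R b5@16:L b4@20:L]
Beat 13 (R): throw ball2 h=8 -> lands@21:R; in-air after throw: [b3@14:L b1@15:R b5@16:L b4@20:L b2@21:R]
Beat 14 (L): throw ball3 h=3 -> lands@17:R; in-air after throw: [b1@15:R b5@16:L b3@17:R b4@20:L b2@21:R]
Ball 3: thrown@2 h=8 -> first land @10; rethrown@10 h=4 -> second land @14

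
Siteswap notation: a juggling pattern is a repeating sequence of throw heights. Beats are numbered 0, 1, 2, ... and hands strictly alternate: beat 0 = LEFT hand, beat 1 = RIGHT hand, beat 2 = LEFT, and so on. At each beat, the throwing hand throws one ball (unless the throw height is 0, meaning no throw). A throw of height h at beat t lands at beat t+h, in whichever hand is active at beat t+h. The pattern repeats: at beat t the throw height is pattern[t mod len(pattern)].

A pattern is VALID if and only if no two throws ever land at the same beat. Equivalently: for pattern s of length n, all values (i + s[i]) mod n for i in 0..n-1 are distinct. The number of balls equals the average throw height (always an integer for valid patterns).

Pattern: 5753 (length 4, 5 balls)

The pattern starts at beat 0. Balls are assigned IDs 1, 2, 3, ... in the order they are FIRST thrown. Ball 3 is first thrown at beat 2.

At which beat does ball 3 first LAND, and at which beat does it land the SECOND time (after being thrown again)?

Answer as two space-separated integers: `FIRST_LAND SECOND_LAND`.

Answer: 7 10

Derivation:
Beat 0 (L): throw ball1 h=5 -> lands@5:R; in-air after throw: [b1@5:R]
Beat 1 (R): throw ball2 h=7 -> lands@8:L; in-air after throw: [b1@5:R b2@8:L]
Beat 2 (L): throw ball3 h=5 -> lands@7:R; in-air after throw: [b1@5:R b3@7:R b2@8:L]
Beat 3 (R): throw ball4 h=3 -> lands@6:L; in-air after throw: [b1@5:R b4@6:L b3@7:R b2@8:L]
Beat 4 (L): throw ball5 h=5 -> lands@9:R; in-air after throw: [b1@5:R b4@6:L b3@7:R b2@8:L b5@9:R]
Beat 5 (R): throw ball1 h=7 -> lands@12:L; in-air after throw: [b4@6:L b3@7:R b2@8:L b5@9:R b1@12:L]
Beat 6 (L): throw ball4 h=5 -> lands@11:R; in-air after throw: [b3@7:R b2@8:L b5@9:R b4@11:R b1@12:L]
Beat 7 (R): throw ball3 h=3 -> lands@10:L; in-air after throw: [b2@8:L b5@9:R b3@10:L b4@11:R b1@12:L]
Beat 8 (L): throw ball2 h=5 -> lands@13:R; in-air after throw: [b5@9:R b3@10:L b4@11:R b1@12:L b2@13:R]
Beat 9 (R): throw ball5 h=7 -> lands@16:L; in-air after throw: [b3@10:L b4@11:R b1@12:L b2@13:R b5@16:L]
Beat 10 (L): throw ball3 h=5 -> lands@15:R; in-air after throw: [b4@11:R b1@12:L b2@13:R b3@15:R b5@16:L]
Ball 3: thrown@2 h=5 -> first land @7; rethrown@7 h=3 -> second land @10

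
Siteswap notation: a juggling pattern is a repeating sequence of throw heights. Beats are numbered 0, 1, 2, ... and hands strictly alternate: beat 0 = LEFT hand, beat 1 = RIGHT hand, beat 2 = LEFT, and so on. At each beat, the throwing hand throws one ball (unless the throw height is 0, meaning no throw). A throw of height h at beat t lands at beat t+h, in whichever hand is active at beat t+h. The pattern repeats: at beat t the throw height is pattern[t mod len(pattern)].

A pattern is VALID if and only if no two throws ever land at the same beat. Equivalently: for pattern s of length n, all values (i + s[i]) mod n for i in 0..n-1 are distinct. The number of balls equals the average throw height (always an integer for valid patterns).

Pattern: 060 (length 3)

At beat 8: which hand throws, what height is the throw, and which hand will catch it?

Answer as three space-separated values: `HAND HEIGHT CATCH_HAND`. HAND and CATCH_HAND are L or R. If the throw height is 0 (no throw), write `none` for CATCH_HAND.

Beat 8: 8 mod 2 = 0, so hand = L
Throw height = pattern[8 mod 3] = pattern[2] = 0

Answer: L 0 none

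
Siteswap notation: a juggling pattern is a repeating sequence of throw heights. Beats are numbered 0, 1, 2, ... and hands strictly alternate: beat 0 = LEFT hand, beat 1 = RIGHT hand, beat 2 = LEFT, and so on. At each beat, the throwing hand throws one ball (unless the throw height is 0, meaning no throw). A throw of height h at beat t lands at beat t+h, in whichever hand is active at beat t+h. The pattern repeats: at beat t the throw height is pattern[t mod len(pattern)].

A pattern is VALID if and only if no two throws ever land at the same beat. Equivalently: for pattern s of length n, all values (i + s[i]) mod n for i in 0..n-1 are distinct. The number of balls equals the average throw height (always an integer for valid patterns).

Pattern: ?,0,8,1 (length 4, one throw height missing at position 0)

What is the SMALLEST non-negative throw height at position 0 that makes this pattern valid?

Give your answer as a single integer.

Answer: 3

Derivation:
i=0: s[i]=? (unknown)
i=1: (1 + 0) mod 4 = 1
i=2: (2 + 8) mod 4 = 2
i=3: (3 + 1) mod 4 = 0
Known residues: [0, 1, 2]; need a permutation of 0..3, so missing residue r = 3
Need (0 + s) mod 4 = 3; smallest s = (3 - 0) mod 4 = 3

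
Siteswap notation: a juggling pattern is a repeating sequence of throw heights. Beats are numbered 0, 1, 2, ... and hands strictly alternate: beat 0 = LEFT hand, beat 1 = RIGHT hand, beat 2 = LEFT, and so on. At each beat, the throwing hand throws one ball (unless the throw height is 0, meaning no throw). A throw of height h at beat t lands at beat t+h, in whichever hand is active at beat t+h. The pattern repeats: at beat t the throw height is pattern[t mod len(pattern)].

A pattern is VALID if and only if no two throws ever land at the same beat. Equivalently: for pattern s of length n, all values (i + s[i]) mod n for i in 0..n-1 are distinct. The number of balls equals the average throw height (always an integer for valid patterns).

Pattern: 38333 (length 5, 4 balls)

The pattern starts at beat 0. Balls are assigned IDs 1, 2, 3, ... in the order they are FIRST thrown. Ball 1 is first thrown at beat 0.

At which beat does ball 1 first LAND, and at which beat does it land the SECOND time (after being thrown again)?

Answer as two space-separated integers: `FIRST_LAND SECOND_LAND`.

Beat 0 (L): throw ball1 h=3 -> lands@3:R; in-air after throw: [b1@3:R]
Beat 1 (R): throw ball2 h=8 -> lands@9:R; in-air after throw: [b1@3:R b2@9:R]
Beat 2 (L): throw ball3 h=3 -> lands@5:R; in-air after throw: [b1@3:R b3@5:R b2@9:R]
Beat 3 (R): throw ball1 h=3 -> lands@6:L; in-air after throw: [b3@5:R b1@6:L b2@9:R]
Beat 4 (L): throw ball4 h=3 -> lands@7:R; in-air after throw: [b3@5:R b1@6:L b4@7:R b2@9:R]
Beat 5 (R): throw ball3 h=3 -> lands@8:L; in-air after throw: [b1@6:L b4@7:R b3@8:L b2@9:R]
Beat 6 (L): throw ball1 h=8 -> lands@14:L; in-air after throw: [b4@7:R b3@8:L b2@9:R b1@14:L]
Ball 1: thrown@0 h=3 -> first land @3; rethrown@3 h=3 -> second land @6

Answer: 3 6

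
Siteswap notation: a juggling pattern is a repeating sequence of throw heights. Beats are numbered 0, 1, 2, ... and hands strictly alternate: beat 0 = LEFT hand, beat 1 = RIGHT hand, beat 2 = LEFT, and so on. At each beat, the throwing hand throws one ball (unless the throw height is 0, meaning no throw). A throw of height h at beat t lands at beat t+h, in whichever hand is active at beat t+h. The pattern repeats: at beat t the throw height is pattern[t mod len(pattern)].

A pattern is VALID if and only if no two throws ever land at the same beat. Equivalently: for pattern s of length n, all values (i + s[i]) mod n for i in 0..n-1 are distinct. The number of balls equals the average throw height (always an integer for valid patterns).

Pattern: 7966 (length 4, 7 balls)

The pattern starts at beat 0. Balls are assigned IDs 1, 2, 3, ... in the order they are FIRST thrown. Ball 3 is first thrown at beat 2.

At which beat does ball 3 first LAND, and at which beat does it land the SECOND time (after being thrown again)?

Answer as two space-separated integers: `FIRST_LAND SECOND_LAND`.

Beat 0 (L): throw ball1 h=7 -> lands@7:R; in-air after throw: [b1@7:R]
Beat 1 (R): throw ball2 h=9 -> lands@10:L; in-air after throw: [b1@7:R b2@10:L]
Beat 2 (L): throw ball3 h=6 -> lands@8:L; in-air after throw: [b1@7:R b3@8:L b2@10:L]
Beat 3 (R): throw ball4 h=6 -> lands@9:R; in-air after throw: [b1@7:R b3@8:L b4@9:R b2@10:L]
Beat 4 (L): throw ball5 h=7 -> lands@11:R; in-air after throw: [b1@7:R b3@8:L b4@9:R b2@10:L b5@11:R]
Beat 5 (R): throw ball6 h=9 -> lands@14:L; in-air after throw: [b1@7:R b3@8:L b4@9:R b2@10:L b5@11:R b6@14:L]
Beat 6 (L): throw ball7 h=6 -> lands@12:L; in-air after throw: [b1@7:R b3@8:L b4@9:R b2@10:L b5@11:R b7@12:L b6@14:L]
Beat 7 (R): throw ball1 h=6 -> lands@13:R; in-air after throw: [b3@8:L b4@9:R b2@10:L b5@11:R b7@12:L b1@13:R b6@14:L]
Beat 8 (L): throw ball3 h=7 -> lands@15:R; in-air after throw: [b4@9:R b2@10:L b5@11:R b7@12:L b1@13:R b6@14:L b3@15:R]
Beat 9 (R): throw ball4 h=9 -> lands@18:L; in-air after throw: [b2@10:L b5@11:R b7@12:L b1@13:R b6@14:L b3@15:R b4@18:L]
Beat 10 (L): throw ball2 h=6 -> lands@16:L; in-air after throw: [b5@11:R b7@12:L b1@13:R b6@14:L b3@15:R b2@16:L b4@18:L]
Beat 11 (R): throw ball5 h=6 -> lands@17:R; in-air after throw: [b7@12:L b1@13:R b6@14:L b3@15:R b2@16:L b5@17:R b4@18:L]
Beat 12 (L): throw ball7 h=7 -> lands@19:R; in-air after throw: [b1@13:R b6@14:L b3@15:R b2@16:L b5@17:R b4@18:L b7@19:R]
Ball 3: thrown@2 h=6 -> first land @8; rethrown@8 h=7 -> second land @15

Answer: 8 15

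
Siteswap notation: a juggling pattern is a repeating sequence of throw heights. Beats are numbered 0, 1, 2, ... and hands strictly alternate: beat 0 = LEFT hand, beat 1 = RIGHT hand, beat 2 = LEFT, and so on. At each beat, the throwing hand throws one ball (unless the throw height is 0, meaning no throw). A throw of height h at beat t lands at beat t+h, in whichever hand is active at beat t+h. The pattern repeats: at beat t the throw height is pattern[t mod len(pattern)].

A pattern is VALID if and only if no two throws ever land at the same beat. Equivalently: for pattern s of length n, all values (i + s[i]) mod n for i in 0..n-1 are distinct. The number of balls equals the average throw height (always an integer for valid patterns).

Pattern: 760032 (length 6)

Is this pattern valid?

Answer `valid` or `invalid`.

i=0: (i + s[i]) mod n = (0 + 7) mod 6 = 1
i=1: (i + s[i]) mod n = (1 + 6) mod 6 = 1
i=2: (i + s[i]) mod n = (2 + 0) mod 6 = 2
i=3: (i + s[i]) mod n = (3 + 0) mod 6 = 3
i=4: (i + s[i]) mod n = (4 + 3) mod 6 = 1
i=5: (i + s[i]) mod n = (5 + 2) mod 6 = 1
Residues: [1, 1, 2, 3, 1, 1], distinct: False

Answer: invalid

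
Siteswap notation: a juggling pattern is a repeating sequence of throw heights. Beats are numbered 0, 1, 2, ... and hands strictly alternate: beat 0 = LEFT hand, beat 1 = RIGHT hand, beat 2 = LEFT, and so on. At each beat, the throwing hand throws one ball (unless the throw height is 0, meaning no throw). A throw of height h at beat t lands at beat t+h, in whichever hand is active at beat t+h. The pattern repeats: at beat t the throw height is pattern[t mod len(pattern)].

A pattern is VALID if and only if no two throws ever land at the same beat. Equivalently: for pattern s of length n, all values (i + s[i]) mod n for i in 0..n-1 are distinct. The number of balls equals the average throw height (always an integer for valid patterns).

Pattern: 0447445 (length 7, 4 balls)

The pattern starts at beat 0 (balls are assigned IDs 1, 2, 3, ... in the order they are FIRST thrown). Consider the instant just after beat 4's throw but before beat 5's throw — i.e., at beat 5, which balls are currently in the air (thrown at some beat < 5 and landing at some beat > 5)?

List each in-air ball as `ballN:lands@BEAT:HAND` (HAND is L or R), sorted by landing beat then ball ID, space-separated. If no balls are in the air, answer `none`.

Answer: ball2:lands@6:L ball4:lands@8:L ball3:lands@10:L

Derivation:
Beat 1 (R): throw ball1 h=4 -> lands@5:R; in-air after throw: [b1@5:R]
Beat 2 (L): throw ball2 h=4 -> lands@6:L; in-air after throw: [b1@5:R b2@6:L]
Beat 3 (R): throw ball3 h=7 -> lands@10:L; in-air after throw: [b1@5:R b2@6:L b3@10:L]
Beat 4 (L): throw ball4 h=4 -> lands@8:L; in-air after throw: [b1@5:R b2@6:L b4@8:L b3@10:L]
Beat 5 (R): throw ball1 h=4 -> lands@9:R; in-air after throw: [b2@6:L b4@8:L b1@9:R b3@10:L]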